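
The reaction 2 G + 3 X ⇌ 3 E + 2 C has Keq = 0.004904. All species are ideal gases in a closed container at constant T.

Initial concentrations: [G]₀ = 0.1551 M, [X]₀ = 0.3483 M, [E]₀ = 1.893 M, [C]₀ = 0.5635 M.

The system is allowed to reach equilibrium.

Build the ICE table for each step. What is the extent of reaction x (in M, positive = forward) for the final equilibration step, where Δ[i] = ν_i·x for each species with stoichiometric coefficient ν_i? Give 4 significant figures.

Q₀ = 2119 vs Keq = 0.004904 ⇒ Q>K, reverse
Step 1:
                   G          X          E          C
  init        0.1551     0.3483      1.893     0.5635
  Δ           0.5162     0.7744    -0.7744    -0.5162
  eq          0.6713      1.123      1.119    0.04727
  solve Keq expr → x = -0.2581; check Q = 0.004904

x = -0.2581 M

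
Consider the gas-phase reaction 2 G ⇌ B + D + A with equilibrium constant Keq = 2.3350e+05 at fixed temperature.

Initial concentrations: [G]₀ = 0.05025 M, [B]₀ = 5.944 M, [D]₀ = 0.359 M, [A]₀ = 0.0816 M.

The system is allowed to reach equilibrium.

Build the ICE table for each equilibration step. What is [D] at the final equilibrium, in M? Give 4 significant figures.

Q₀ = 68.96 vs Keq = 2.3350e+05 ⇒ Q<K, forward
Step 1:
                  G         B         D         A
  I         0.05025     5.944     0.359    0.0816
  C        -0.04923   0.02461   0.02461   0.02461
  E        0.001021     5.969    0.3836    0.1062
  solve Keq expr → x = 0.02461; check Q = 2.3350e+05

[D]_eq = 0.3836 M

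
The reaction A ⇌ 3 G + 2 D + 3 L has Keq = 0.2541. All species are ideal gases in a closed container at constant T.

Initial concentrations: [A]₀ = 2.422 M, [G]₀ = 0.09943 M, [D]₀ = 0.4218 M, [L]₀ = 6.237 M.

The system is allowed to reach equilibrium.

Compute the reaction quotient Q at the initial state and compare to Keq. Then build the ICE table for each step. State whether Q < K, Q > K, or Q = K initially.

Q₀ = 0.01752 vs Keq = 0.2541 ⇒ Q<K, forward
Step 1:
                    A           G           D           L
  I             2.422     0.09943      0.4218       6.237
  C          -0.03764      0.1129     0.07529      0.1129
  E             2.384      0.2124      0.4971        6.35
  solve Keq expr → x = 0.03764; check Q = 0.2541

Q₀ = 0.01752; Q < K (proceeds forward)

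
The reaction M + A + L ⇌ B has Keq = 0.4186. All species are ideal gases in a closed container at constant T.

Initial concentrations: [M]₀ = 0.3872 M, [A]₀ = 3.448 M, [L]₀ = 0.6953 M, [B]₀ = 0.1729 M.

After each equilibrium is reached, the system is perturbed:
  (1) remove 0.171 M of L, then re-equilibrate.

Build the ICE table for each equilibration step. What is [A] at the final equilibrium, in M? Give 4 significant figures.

Q₀ = 0.1863 vs Keq = 0.4186 ⇒ Q<K, forward
Step 1:
                    M           A           L           B
  Initial      0.3872       3.448      0.6953      0.1729
  Change     -0.08574    -0.08574    -0.08574     0.08574
  Equil        0.3015       3.362      0.6096      0.2586
  solve Keq expr → x = 0.08574; check Q = 0.4186
Then remove 0.171 M of L.
Step 2:
                    M           A           L           B
  Initial      0.3015       3.362      0.4386      0.2586
  Change      0.03367     0.03367     0.03367    -0.03367
  Equil        0.3351       3.396      0.4722       0.225
  solve Keq expr → x = -0.03367; check Q = 0.4186

[A]_eq = 3.396 M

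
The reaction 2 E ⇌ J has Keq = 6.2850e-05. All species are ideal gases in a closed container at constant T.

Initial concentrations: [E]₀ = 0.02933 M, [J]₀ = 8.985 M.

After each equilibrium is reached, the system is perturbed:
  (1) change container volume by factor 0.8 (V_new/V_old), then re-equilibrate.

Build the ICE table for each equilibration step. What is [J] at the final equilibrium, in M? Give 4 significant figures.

[J]_eq = 0.03164 M

Q₀ = 1.0445e+04 vs Keq = 6.2850e-05 ⇒ Q>K, reverse
Step 1:
                    E           J
  init        0.02933       8.985
  Δ             17.93      -8.965
  eq            17.96     0.02027
  solve Keq expr → x = -8.965; check Q = 6.2850e-05
Then change container volume by factor 0.8 (V_new/V_old).
Step 2:
                    E           J
  init          22.45     0.02534
  Δ           -0.0126    0.006299
  eq            22.44     0.03164
  solve Keq expr → x = 0.006299; check Q = 6.2850e-05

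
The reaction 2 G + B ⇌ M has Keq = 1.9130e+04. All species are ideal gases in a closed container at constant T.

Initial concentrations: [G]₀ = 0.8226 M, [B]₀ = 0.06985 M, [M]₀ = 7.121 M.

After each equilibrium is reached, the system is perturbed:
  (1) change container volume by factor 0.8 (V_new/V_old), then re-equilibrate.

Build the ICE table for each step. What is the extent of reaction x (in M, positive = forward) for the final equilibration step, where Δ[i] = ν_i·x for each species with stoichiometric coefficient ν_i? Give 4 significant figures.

x = 3.5987e-04 M

Q₀ = 150.7 vs Keq = 1.9130e+04 ⇒ Q<K, forward
Step 1:
                    G           B           M
  init         0.8226     0.06985       7.121
  Δ           -0.1381    -0.06905     0.06905
  eq           0.6845  8.0217e-04        7.19
  solve Keq expr → x = 0.06905; check Q = 1.9130e+04
Then change container volume by factor 0.8 (V_new/V_old).
Step 2:
                    G           B           M
  init         0.8556    0.001003       8.988
  Δ       -7.1974e-04 -3.5987e-04  3.5987e-04
  eq           0.8549  6.4284e-04       8.988
  solve Keq expr → x = 3.5987e-04; check Q = 1.9130e+04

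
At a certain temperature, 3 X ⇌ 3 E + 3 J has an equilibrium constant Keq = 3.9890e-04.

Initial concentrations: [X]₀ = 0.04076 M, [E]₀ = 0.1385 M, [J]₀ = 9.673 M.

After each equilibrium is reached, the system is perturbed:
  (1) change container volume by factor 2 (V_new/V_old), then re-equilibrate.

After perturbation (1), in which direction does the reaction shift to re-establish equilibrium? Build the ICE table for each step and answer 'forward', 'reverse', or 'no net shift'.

Direction: forward

Q₀ = 3.5508e+04 vs Keq = 3.9890e-04 ⇒ Q>K, reverse
Step 1:
                    X           E           J
  Initial     0.04076      0.1385       9.673
  Change       0.1371     -0.1371     -0.1371
  Equil        0.1779    0.001373       9.536
  solve Keq expr → x = -0.04571; check Q = 3.9890e-04
Then change container volume by factor 2 (V_new/V_old).
Step 2:
                    X           E           J
  Initial     0.08894  6.8661e-04       4.768
  Change  -6.7598e-04  6.7598e-04  6.7598e-04
  Equil       0.08827    0.001363       4.769
  solve Keq expr → x = 2.2533e-04; check Q = 3.9890e-04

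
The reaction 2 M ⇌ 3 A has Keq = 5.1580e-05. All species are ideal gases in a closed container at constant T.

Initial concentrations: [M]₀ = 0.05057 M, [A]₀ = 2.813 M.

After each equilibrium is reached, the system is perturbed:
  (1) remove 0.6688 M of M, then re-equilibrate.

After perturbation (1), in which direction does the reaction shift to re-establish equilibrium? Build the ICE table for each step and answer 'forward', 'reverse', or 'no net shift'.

Q₀ = 8704 vs Keq = 5.1580e-05 ⇒ Q>K, reverse
Step 1:
                  M         A
  init      0.05057     2.813
  Δ           1.837    -2.756
  eq          1.888   0.05686
  solve Keq expr → x = -0.9187; check Q = 5.1580e-05
Then remove 0.6688 M of M.
Step 2:
                  M         A
  init        1.219   0.05686
  Δ        0.009441  -0.01416
  eq          1.229    0.0427
  solve Keq expr → x = -0.00472; check Q = 5.1580e-05

Direction: reverse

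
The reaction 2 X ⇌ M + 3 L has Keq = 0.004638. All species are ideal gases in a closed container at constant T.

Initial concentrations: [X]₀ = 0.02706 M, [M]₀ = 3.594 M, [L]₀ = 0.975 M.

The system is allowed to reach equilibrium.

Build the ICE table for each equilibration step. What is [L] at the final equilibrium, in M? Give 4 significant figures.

Q₀ = 4549 vs Keq = 0.004638 ⇒ Q>K, reverse
Step 1:
                   X          M          L
  init       0.02706      3.594      0.975
  Δ           0.5955    -0.2978    -0.8933
  eq          0.6226      3.296     0.0817
  solve Keq expr → x = -0.2978; check Q = 0.004638

[L]_eq = 0.0817 M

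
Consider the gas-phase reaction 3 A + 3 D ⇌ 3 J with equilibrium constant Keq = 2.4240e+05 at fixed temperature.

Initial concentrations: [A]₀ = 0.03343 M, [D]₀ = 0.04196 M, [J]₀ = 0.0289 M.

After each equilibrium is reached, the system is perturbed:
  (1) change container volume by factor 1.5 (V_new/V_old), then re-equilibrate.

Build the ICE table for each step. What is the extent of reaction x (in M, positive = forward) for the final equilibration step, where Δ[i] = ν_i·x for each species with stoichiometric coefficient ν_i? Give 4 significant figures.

Q₀ = 8745 vs Keq = 2.4240e+05 ⇒ Q<K, forward
Step 1:
                   A          D          J
  init       0.03343    0.04196     0.0289
  Δ         -0.01179   -0.01179    0.01179
  eq         0.02164    0.03017    0.04069
  solve Keq expr → x = 0.003931; check Q = 2.4240e+05
Then change container volume by factor 1.5 (V_new/V_old).
Step 2:
                   A          D          J
  init       0.01442    0.02011    0.02713
  Δ         0.002721   0.002721  -0.002721
  eq         0.01715    0.02283    0.02441
  solve Keq expr → x = -9.0714e-04; check Q = 2.4240e+05

x = -9.0714e-04 M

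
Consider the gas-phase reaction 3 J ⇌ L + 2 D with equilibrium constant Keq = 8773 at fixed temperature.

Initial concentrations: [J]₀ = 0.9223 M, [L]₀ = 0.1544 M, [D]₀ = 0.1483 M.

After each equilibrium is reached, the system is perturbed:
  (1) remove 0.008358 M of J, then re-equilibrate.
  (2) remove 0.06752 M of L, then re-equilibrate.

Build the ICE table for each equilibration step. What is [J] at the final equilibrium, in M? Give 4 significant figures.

[J]_eq = 0.02874 M

Q₀ = 0.004328 vs Keq = 8773 ⇒ Q<K, forward
Step 1:
                  J         L         D
  I          0.9223    0.1544    0.1483
  C         -0.8918    0.2973    0.5945
  E         0.03051    0.4517    0.7428
  solve Keq expr → x = 0.2973; check Q = 8773
Then remove 0.008358 M of J.
Step 2:
                  J         L         D
  I         0.02215    0.4517    0.7428
  C        0.008148 -0.002716 -0.005432
  E          0.0303    0.4489    0.7374
  solve Keq expr → x = -0.002716; check Q = 8773
Then remove 0.06752 M of L.
Step 3:
                  J         L         D
  I          0.0303    0.3814    0.7374
  C       -0.001562 5.2076e-04  0.001042
  E         0.02874    0.3819    0.7384
  solve Keq expr → x = 5.2076e-04; check Q = 8773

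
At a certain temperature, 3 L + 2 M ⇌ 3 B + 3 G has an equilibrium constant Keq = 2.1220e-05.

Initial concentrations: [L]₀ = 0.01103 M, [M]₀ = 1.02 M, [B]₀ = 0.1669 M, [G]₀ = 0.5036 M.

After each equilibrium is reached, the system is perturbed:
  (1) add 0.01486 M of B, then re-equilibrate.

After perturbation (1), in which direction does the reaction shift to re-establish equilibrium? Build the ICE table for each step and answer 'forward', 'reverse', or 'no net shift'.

Direction: reverse

Q₀ = 425.3 vs Keq = 2.1220e-05 ⇒ Q>K, reverse
Step 1:
                    L           M           B           G
  init        0.01103        1.02      0.1669      0.5036
  Δ            0.1529      0.1019     -0.1529     -0.1529
  eq            0.164       1.122     0.01398      0.3507
  solve Keq expr → x = -0.05097; check Q = 2.1220e-05
Then add 0.01486 M of B.
Step 2:
                    L           M           B           G
  init          0.164       1.122     0.02884      0.3507
  Δ           0.01308     0.00872    -0.01308    -0.01308
  eq            0.177       1.131     0.01576      0.3376
  solve Keq expr → x = -0.00436; check Q = 2.1220e-05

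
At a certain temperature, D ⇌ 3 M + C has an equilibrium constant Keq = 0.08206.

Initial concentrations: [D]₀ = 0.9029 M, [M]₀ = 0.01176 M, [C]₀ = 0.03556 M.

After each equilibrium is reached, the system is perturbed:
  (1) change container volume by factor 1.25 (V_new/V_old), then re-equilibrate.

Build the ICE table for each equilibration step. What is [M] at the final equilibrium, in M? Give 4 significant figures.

Q₀ = 6.4054e-08 vs Keq = 0.08206 ⇒ Q<K, forward
Step 1:
                    D           M           C
  Initial      0.9029     0.01176     0.03556
  Change      -0.2033        0.61      0.2033
  Equil        0.6996      0.6217      0.2389
  solve Keq expr → x = 0.2033; check Q = 0.08206
Then change container volume by factor 1.25 (V_new/V_old).
Step 2:
                    D           M           C
  Initial      0.5597      0.4974      0.1911
  Change      -0.0286     0.08581      0.0286
  Equil        0.5311      0.5832      0.2197
  solve Keq expr → x = 0.0286; check Q = 0.08206

[M]_eq = 0.5832 M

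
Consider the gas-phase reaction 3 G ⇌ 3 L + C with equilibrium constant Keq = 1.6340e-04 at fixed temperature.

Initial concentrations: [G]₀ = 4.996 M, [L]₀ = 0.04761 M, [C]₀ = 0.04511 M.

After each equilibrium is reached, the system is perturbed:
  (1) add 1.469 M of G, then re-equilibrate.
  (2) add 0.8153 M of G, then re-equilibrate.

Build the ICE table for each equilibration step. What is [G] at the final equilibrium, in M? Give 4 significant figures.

[G]_eq = 6.727 M

Q₀ = 3.9039e-08 vs Keq = 1.6340e-04 ⇒ Q<K, forward
Step 1:
                  G         L         C
  Initial     4.996   0.04761   0.04511
  Change    -0.3991    0.3991     0.133
  Equil       4.597    0.4467    0.1781
  solve Keq expr → x = 0.133; check Q = 1.6340e-04
Then add 1.469 M of G.
Step 2:
                  G         L         C
  Initial     6.066    0.4467    0.1781
  Change    -0.1006    0.1006   0.03353
  Equil       5.965    0.5472    0.2117
  solve Keq expr → x = 0.03353; check Q = 1.6340e-04
Then add 0.8153 M of G.
Step 3:
                  G         L         C
  Initial     6.781    0.5472    0.2117
  Change   -0.05348   0.05348   0.01783
  Equil       6.727    0.6007    0.2295
  solve Keq expr → x = 0.01783; check Q = 1.6340e-04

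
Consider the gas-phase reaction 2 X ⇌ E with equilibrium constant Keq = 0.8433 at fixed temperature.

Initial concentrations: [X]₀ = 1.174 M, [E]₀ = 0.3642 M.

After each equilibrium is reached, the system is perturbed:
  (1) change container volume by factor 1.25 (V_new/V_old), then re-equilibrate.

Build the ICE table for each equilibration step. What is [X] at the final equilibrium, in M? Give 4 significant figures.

Q₀ = 0.2642 vs Keq = 0.8433 ⇒ Q<K, forward
Step 1:
                  X         E
  init        1.174    0.3642
  Δ         -0.3678    0.1839
  eq         0.8062    0.5481
  solve Keq expr → x = 0.1839; check Q = 0.8433
Then change container volume by factor 1.25 (V_new/V_old).
Step 2:
                  X         E
  init        0.645    0.4385
  Δ          0.0537  -0.02685
  eq         0.6987    0.4116
  solve Keq expr → x = -0.02685; check Q = 0.8433

[X]_eq = 0.6987 M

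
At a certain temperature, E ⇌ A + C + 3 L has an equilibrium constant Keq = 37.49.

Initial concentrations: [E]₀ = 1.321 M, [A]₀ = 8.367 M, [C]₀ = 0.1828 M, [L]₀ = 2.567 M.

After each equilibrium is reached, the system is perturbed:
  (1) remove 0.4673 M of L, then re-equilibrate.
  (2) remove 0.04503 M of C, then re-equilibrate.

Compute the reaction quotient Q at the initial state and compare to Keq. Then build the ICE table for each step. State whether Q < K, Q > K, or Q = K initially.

Q₀ = 19.58 vs Keq = 37.49 ⇒ Q<K, forward
Step 1:
                   E          A          C          L
  I            1.321      8.367     0.1828      2.567
  C         -0.07327    0.07327    0.07327     0.2198
  E            1.248       8.44     0.2561      2.787
  solve Keq expr → x = 0.07327; check Q = 37.49
Then remove 0.4673 M of L.
Step 2:
                   E          A          C          L
  I            1.248       8.44     0.2561       2.32
  C         -0.06776    0.06776    0.06776     0.2033
  E             1.18      8.508     0.3238      2.523
  solve Keq expr → x = 0.06776; check Q = 37.49
Then remove 0.04503 M of C.
Step 3:
                   E          A          C          L
  I             1.18      8.508     0.2788      2.523
  C         -0.01878    0.01878    0.01878    0.05635
  E            1.161      8.527     0.2976      2.579
  solve Keq expr → x = 0.01878; check Q = 37.49

Q₀ = 19.58; Q < K (proceeds forward)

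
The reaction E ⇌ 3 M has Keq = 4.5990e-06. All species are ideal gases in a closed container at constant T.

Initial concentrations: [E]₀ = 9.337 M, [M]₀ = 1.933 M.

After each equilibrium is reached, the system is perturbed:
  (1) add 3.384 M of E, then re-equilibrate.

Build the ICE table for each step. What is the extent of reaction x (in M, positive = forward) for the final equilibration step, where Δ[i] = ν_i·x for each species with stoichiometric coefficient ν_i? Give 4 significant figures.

Q₀ = 0.7735 vs Keq = 4.5990e-06 ⇒ Q>K, reverse
Step 1:
                    E           M
  I             9.337       1.933
  C            0.6324      -1.897
  E             9.969     0.03579
  solve Keq expr → x = -0.6324; check Q = 4.5990e-06
Then add 3.384 M of E.
Step 2:
                    E           M
  I             13.35     0.03579
  C          -0.00122    0.003661
  E             13.35     0.03945
  solve Keq expr → x = 0.00122; check Q = 4.5990e-06

x = 0.00122 M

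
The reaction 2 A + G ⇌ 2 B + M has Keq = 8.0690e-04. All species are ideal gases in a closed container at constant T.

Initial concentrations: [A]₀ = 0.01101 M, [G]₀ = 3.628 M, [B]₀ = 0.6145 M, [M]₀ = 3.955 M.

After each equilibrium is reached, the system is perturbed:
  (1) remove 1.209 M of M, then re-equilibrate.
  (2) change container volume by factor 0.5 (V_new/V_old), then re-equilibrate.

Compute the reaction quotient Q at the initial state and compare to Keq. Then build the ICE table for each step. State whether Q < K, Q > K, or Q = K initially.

Q₀ = 3396 vs Keq = 8.0690e-04 ⇒ Q>K, reverse
Step 1:
                  A         G         B         M
  init      0.01101     3.628    0.6145     3.955
  Δ          0.5966    0.2983   -0.5966   -0.2983
  eq         0.6076     3.926   0.01789     3.657
  solve Keq expr → x = -0.2983; check Q = 8.0690e-04
Then remove 1.209 M of M.
Step 2:
                  A         G         B         M
  init       0.6076     3.926   0.01789     2.448
  Δ       -0.003824 -0.001912  0.003824  0.001912
  eq         0.6038     3.924   0.02171      2.45
  solve Keq expr → x = 0.001912; check Q = 8.0690e-04
Then change container volume by factor 0.5 (V_new/V_old).
Step 3:
                  A         G         B         M
  init        1.208     7.849   0.04342     4.899
  Δ               0         0         0         0
  eq          1.208     7.849   0.04342     4.899
  solve Keq expr → x = 0; check Q = 8.0690e-04

Q₀ = 3396; Q > K (proceeds reverse)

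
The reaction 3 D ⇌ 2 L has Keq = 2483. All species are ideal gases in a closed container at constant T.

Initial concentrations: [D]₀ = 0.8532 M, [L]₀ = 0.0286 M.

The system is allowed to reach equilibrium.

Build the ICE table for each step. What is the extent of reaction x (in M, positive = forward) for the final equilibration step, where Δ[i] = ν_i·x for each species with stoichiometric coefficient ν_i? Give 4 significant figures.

x = 0.2676 M

Q₀ = 0.001317 vs Keq = 2483 ⇒ Q<K, forward
Step 1:
                    D           L
  Initial      0.8532      0.0286
  Change      -0.8028      0.5352
  Equil        0.0504      0.5638
  solve Keq expr → x = 0.2676; check Q = 2483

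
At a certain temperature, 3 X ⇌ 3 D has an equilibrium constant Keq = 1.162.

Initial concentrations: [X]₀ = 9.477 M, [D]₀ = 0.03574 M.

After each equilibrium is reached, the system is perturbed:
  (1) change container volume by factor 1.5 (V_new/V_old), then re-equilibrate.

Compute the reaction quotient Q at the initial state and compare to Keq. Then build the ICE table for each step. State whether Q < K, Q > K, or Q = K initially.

Q₀ = 5.3635e-08; Q < K (proceeds forward)

Q₀ = 5.3635e-08 vs Keq = 1.162 ⇒ Q<K, forward
Step 1:
                    X           D
  Initial       9.477     0.03574
  Change        -4.84        4.84
  Equil         4.637       4.875
  solve Keq expr → x = 1.613; check Q = 1.162
Then change container volume by factor 1.5 (V_new/V_old).
Step 2:
                    X           D
  Initial       3.092        3.25
  Change            0           0
  Equil         3.092        3.25
  solve Keq expr → x = 0; check Q = 1.162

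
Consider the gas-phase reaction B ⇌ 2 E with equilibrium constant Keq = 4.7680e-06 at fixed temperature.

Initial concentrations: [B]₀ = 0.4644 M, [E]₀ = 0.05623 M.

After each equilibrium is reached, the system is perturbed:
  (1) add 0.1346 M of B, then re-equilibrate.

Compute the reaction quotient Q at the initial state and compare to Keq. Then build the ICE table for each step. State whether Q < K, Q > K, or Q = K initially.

Q₀ = 0.006808; Q > K (proceeds reverse)

Q₀ = 0.006808 vs Keq = 4.7680e-06 ⇒ Q>K, reverse
Step 1:
                  B         E
  Initial    0.4644   0.05623
  Change    0.02735   -0.0547
  Equil      0.4917  0.001531
  solve Keq expr → x = -0.02735; check Q = 4.7680e-06
Then add 0.1346 M of B.
Step 2:
                  B         E
  Initial    0.6263  0.001531
  Change  -9.8383e-05 1.9677e-04
  Equil      0.6263  0.001728
  solve Keq expr → x = 9.8383e-05; check Q = 4.7680e-06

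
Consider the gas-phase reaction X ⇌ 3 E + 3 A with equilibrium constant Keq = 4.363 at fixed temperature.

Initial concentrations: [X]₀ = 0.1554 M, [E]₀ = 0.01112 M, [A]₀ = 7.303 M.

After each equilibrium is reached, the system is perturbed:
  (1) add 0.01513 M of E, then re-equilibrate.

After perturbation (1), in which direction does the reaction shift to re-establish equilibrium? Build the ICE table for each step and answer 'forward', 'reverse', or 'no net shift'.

Q₀ = 0.003446 vs Keq = 4.363 ⇒ Q<K, forward
Step 1:
                  X         E         A
  Initial    0.1554   0.01112     7.303
  Change   -0.03285   0.09854   0.09854
  Equil      0.1226    0.1097     7.402
  solve Keq expr → x = 0.03285; check Q = 4.363
Then add 0.01513 M of E.
Step 2:
                  X         E         A
  Initial    0.1226    0.1248     7.402
  Change    0.00453  -0.01359  -0.01359
  Equil      0.1271    0.1112     7.388
  solve Keq expr → x = -0.00453; check Q = 4.363

Direction: reverse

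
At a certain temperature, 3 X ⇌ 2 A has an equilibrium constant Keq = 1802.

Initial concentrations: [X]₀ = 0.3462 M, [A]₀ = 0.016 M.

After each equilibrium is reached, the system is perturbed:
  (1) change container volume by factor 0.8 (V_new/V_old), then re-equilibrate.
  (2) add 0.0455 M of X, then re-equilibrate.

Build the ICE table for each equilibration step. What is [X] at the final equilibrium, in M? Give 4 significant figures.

[X]_eq = 0.03793 M

Q₀ = 0.00617 vs Keq = 1802 ⇒ Q<K, forward
Step 1:
                  X         A
  I          0.3462     0.016
  C         -0.3157    0.2104
  E         0.03053    0.2264
  solve Keq expr → x = 0.1052; check Q = 1802
Then change container volume by factor 0.8 (V_new/V_old).
Step 2:
                  X         A
  I         0.03816    0.2831
  C       -0.002592  0.001728
  E         0.03557    0.2848
  solve Keq expr → x = 8.6385e-04; check Q = 1802
Then add 0.0455 M of X.
Step 3:
                  X         A
  I         0.08107    0.2848
  C        -0.04314   0.02876
  E         0.03793    0.3135
  solve Keq expr → x = 0.01438; check Q = 1802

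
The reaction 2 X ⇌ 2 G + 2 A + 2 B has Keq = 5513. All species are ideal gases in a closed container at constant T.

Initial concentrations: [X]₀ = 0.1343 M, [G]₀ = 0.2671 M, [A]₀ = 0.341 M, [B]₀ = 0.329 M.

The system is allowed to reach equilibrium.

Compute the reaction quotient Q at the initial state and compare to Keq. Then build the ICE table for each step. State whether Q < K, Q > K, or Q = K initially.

Q₀ = 0.04978 vs Keq = 5513 ⇒ Q<K, forward
Step 1:
                  X         G         A         B
  Initial    0.1343    0.2671     0.341     0.329
  Change    -0.1331    0.1331    0.1331    0.1331
  Equil    0.001181    0.4002    0.4741    0.4621
  solve Keq expr → x = 0.06656; check Q = 5513

Q₀ = 0.04978; Q < K (proceeds forward)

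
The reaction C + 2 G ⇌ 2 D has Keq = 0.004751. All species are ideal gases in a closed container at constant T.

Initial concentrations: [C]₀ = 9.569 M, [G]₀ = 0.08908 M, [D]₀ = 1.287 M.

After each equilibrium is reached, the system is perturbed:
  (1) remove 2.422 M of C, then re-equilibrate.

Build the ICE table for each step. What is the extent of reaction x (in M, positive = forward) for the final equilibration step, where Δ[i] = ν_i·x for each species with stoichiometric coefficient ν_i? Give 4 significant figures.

x = -0.01323 M

Q₀ = 21.81 vs Keq = 0.004751 ⇒ Q>K, reverse
Step 1:
                   C          G          D
  I            9.569    0.08908      1.287
  C           0.5199       1.04      -1.04
  E            10.09      1.129     0.2472
  solve Keq expr → x = -0.5199; check Q = 0.004751
Then remove 2.422 M of C.
Step 2:
                   C          G          D
  I            7.667      1.129     0.2472
  C          0.01323    0.02646   -0.02646
  E             7.68      1.155     0.2207
  solve Keq expr → x = -0.01323; check Q = 0.004751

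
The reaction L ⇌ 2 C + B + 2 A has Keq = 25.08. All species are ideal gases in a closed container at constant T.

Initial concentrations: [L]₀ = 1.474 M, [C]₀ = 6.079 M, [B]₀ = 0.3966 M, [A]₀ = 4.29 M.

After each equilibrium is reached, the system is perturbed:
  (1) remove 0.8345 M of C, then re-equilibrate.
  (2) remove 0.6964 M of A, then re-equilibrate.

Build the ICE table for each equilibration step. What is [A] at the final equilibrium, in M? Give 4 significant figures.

[A]_eq = 3.165 M

Q₀ = 183 vs Keq = 25.08 ⇒ Q>K, reverse
Step 1:
                    L           C           B           A
  I             1.474       6.079      0.3966        4.29
  C            0.2902     -0.5805     -0.2902     -0.5805
  E             1.764       5.499      0.1064        3.71
  solve Keq expr → x = -0.2902; check Q = 25.08
Then remove 0.8345 M of C.
Step 2:
                    L           C           B           A
  I             1.764       4.664      0.1064        3.71
  C           -0.0306     0.06121      0.0306     0.06121
  E             1.734       4.725       0.137       3.771
  solve Keq expr → x = 0.0306; check Q = 25.08
Then remove 0.6964 M of A.
Step 3:
                    L           C           B           A
  I             1.734       4.725       0.137       3.074
  C          -0.04531     0.09062     0.04531     0.09062
  E             1.688       4.816      0.1823       3.165
  solve Keq expr → x = 0.04531; check Q = 25.08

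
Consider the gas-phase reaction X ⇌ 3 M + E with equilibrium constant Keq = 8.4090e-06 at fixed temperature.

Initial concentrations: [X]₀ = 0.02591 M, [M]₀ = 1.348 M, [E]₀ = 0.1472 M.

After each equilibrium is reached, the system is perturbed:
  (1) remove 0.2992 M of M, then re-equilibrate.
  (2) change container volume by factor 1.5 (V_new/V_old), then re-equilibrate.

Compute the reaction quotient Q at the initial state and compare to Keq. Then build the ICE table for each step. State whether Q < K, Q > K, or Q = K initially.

Q₀ = 13.92; Q > K (proceeds reverse)

Q₀ = 13.92 vs Keq = 8.4090e-06 ⇒ Q>K, reverse
Step 1:
                  X         M         E
  I         0.02591     1.348    0.1472
  C          0.1472   -0.4416   -0.1472
  E          0.1731    0.9064 1.9548e-06
  solve Keq expr → x = -0.1472; check Q = 8.4090e-06
Then remove 0.2992 M of M.
Step 2:
                  X         M         E
  I          0.1731    0.6072 1.9548e-06
  C       -4.5467e-06 1.3640e-05 4.5467e-06
  E          0.1731    0.6072 6.5015e-06
  solve Keq expr → x = 4.5467e-06; check Q = 8.4090e-06
Then change container volume by factor 1.5 (V_new/V_old).
Step 3:
                  X         M         E
  I          0.1154    0.4048 4.3343e-06
  C       -1.0289e-05 3.0868e-05 1.0289e-05
  E          0.1154    0.4048 1.4624e-05
  solve Keq expr → x = 1.0289e-05; check Q = 8.4090e-06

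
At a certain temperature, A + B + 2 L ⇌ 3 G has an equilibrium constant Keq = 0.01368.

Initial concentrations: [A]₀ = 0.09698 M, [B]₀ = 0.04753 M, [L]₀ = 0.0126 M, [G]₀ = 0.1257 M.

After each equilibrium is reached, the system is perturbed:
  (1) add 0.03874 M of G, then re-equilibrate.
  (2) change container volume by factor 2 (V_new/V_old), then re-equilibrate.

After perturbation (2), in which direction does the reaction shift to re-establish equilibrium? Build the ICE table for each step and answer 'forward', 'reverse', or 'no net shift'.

Direction: reverse

Q₀ = 2714 vs Keq = 0.01368 ⇒ Q>K, reverse
Step 1:
                   A          B          L          G
  I          0.09698    0.04753     0.0126     0.1257
  C           0.0383     0.0383    0.07659    -0.1149
  E           0.1353    0.08583    0.08919    0.01081
  solve Keq expr → x = -0.0383; check Q = 0.01368
Then add 0.03874 M of G.
Step 2:
                   A          B          L          G
  I           0.1353    0.08583    0.08919    0.04955
  C          0.01198    0.01198    0.02396   -0.03594
  E           0.1473    0.09781     0.1132    0.01361
  solve Keq expr → x = -0.01198; check Q = 0.01368
Then change container volume by factor 2 (V_new/V_old).
Step 3:
                   A          B          L          G
  I          0.07363     0.0489    0.05658   0.006806
  C       4.4034e-04 4.4034e-04 8.8068e-04  -0.001321
  E          0.07407    0.04934    0.05746   0.005485
  solve Keq expr → x = -4.4034e-04; check Q = 0.01368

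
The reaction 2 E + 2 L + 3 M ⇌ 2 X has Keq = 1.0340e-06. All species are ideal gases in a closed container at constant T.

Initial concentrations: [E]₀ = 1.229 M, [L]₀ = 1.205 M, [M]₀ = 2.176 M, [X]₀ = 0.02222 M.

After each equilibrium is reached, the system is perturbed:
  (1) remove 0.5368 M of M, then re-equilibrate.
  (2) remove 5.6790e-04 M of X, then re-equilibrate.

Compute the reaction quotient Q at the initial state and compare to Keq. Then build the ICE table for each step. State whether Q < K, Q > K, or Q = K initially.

Q₀ = 2.1849e-05 vs Keq = 1.0340e-06 ⇒ Q>K, reverse
Step 1:
                  E         L         M         X
  Initial     1.229     1.205     2.176   0.02222
  Change    0.01716   0.01716   0.02574  -0.01716
  Equil       1.246     1.222     2.202   0.00506
  solve Keq expr → x = -0.00858; check Q = 1.0340e-06
Then remove 0.5368 M of M.
Step 2:
                  E         L         M         X
  Initial     1.246     1.222     1.665   0.00506
  Change   0.001715  0.001715  0.002573 -0.001715
  Equil       1.248     1.224     1.668  0.003344
  solve Keq expr → x = -8.5775e-04; check Q = 1.0340e-06
Then remove 5.6790e-04 M of X.
Step 3:
                  E         L         M         X
  Initial     1.248     1.224     1.668  0.002776
  Change  -5.6232e-04 -5.6232e-04 -8.4348e-04 5.6232e-04
  Equil       1.247     1.223     1.667  0.003338
  solve Keq expr → x = 2.8116e-04; check Q = 1.0340e-06

Q₀ = 2.1849e-05; Q > K (proceeds reverse)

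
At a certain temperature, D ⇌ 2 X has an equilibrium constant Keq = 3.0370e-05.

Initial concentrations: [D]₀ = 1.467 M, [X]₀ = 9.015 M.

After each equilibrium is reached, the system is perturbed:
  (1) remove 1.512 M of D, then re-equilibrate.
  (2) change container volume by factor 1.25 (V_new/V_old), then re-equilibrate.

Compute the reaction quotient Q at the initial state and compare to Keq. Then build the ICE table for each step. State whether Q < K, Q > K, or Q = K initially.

Q₀ = 55.4; Q > K (proceeds reverse)

Q₀ = 55.4 vs Keq = 3.0370e-05 ⇒ Q>K, reverse
Step 1:
                    D           X
  I             1.467       9.015
  C             4.501      -9.002
  E             5.968     0.01346
  solve Keq expr → x = -4.501; check Q = 3.0370e-05
Then remove 1.512 M of D.
Step 2:
                    D           X
  I             4.456     0.01346
  C        9.1430e-04   -0.001829
  E             4.457     0.01163
  solve Keq expr → x = -9.1430e-04; check Q = 3.0370e-05
Then change container volume by factor 1.25 (V_new/V_old).
Step 3:
                    D           X
  I             3.565    0.009307
  C       -5.4888e-04    0.001098
  E             3.565      0.0104
  solve Keq expr → x = 5.4888e-04; check Q = 3.0370e-05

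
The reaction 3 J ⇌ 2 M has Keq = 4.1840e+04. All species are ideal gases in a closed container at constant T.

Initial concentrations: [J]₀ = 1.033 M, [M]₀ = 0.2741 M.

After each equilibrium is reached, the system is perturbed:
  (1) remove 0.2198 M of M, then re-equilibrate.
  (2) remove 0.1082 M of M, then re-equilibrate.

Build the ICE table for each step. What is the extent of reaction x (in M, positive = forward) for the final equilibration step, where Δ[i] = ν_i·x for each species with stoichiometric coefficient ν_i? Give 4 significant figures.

Q₀ = 0.06816 vs Keq = 4.1840e+04 ⇒ Q<K, forward
Step 1:
                   J          M
  I            1.033     0.2741
  C           -1.005     0.6702
  E          0.02772     0.9443
  solve Keq expr → x = 0.3351; check Q = 4.1840e+04
Then remove 0.2198 M of M.
Step 2:
                   J          M
  I          0.02772     0.7245
  C        -0.004426   0.002951
  E           0.0233     0.7274
  solve Keq expr → x = 0.001475; check Q = 4.1840e+04
Then remove 0.1082 M of M.
Step 3:
                   J          M
  I           0.0233     0.6192
  C        -0.002337   0.001558
  E          0.02096     0.6208
  solve Keq expr → x = 7.7889e-04; check Q = 4.1840e+04

x = 7.7889e-04 M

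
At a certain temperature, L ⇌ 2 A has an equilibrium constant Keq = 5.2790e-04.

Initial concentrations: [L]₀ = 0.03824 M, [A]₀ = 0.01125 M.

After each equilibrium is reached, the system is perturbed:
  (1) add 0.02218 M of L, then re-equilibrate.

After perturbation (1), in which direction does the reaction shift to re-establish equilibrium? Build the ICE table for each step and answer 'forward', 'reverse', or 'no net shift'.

Q₀ = 0.00331 vs Keq = 5.2790e-04 ⇒ Q>K, reverse
Step 1:
                  L         A
  I         0.03824   0.01125
  C        0.003284 -0.006568
  E         0.04152  0.004682
  solve Keq expr → x = -0.003284; check Q = 5.2790e-04
Then add 0.02218 M of L.
Step 2:
                  L         A
  I          0.0637  0.004682
  C       -5.4612e-04  0.001092
  E         0.06316  0.005774
  solve Keq expr → x = 5.4612e-04; check Q = 5.2790e-04

Direction: forward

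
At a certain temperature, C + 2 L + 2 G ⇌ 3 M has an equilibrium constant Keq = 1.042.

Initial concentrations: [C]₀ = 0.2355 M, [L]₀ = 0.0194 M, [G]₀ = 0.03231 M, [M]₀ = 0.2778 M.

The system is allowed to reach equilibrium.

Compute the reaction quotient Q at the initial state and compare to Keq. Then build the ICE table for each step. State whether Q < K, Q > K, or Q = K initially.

Q₀ = 2.3170e+05; Q > K (proceeds reverse)

Q₀ = 2.3170e+05 vs Keq = 1.042 ⇒ Q>K, reverse
Step 1:
                    C           L           G           M
  I            0.2355      0.0194     0.03231      0.2778
  C           0.07139      0.1428      0.1428     -0.2142
  E            0.3069      0.1622      0.1751     0.06364
  solve Keq expr → x = -0.07139; check Q = 1.042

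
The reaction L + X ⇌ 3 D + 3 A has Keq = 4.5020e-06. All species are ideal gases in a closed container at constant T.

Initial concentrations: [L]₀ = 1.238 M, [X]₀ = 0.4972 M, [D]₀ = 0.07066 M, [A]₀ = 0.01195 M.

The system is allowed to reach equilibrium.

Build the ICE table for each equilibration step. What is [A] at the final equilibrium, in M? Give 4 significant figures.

Q₀ = 9.7808e-10 vs Keq = 4.5020e-06 ⇒ Q<K, forward
Step 1:
                   L          X          D          A
  init         1.238     0.4972    0.07066    0.01195
  Δ         -0.02645   -0.02645    0.07934    0.07934
  eq           1.212     0.4708       0.15    0.09129
  solve Keq expr → x = 0.02645; check Q = 4.5020e-06

[A]_eq = 0.09129 M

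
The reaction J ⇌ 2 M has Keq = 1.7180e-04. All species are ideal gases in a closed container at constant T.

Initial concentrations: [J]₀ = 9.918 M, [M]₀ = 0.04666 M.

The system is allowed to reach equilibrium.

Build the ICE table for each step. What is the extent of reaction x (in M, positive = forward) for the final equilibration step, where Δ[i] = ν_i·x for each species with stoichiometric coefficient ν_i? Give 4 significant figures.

Q₀ = 2.1952e-04 vs Keq = 1.7180e-04 ⇒ Q>K, reverse
Step 1:
                   J          M
  Initial      9.918    0.04666
  Change    0.002688  -0.005376
  Equil        9.921    0.04128
  solve Keq expr → x = -0.002688; check Q = 1.7180e-04

x = -0.002688 M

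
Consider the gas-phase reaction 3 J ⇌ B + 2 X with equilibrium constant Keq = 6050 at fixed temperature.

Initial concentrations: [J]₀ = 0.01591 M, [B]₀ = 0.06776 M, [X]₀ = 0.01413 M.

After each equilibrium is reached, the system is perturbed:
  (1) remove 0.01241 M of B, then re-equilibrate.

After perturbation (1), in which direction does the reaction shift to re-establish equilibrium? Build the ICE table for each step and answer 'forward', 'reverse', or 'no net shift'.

Direction: forward

Q₀ = 3.359 vs Keq = 6050 ⇒ Q<K, forward
Step 1:
                   J          B          X
  I          0.01591    0.06776    0.01413
  C         -0.01403   0.004678   0.009356
  E         0.001876    0.07244    0.02349
  solve Keq expr → x = 0.004678; check Q = 6050
Then remove 0.01241 M of B.
Step 2:
                   J          B          X
  I         0.001876    0.06003    0.02349
  C       -1.0990e-04 3.6632e-05 7.3264e-05
  E         0.001766    0.06006    0.02356
  solve Keq expr → x = 3.6632e-05; check Q = 6050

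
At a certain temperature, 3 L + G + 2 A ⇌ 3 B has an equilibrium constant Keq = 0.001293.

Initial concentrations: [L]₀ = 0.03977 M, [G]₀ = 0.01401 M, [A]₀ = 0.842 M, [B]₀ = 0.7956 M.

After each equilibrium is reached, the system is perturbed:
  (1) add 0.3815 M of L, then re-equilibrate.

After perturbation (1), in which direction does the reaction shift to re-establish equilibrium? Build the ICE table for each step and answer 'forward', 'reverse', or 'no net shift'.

Direction: forward

Q₀ = 8.0604e+05 vs Keq = 0.001293 ⇒ Q>K, reverse
Step 1:
                   L          G          A          B
  Initial    0.03977    0.01401      0.842     0.7956
  Change       0.731     0.2437     0.4873     -0.731
  Equil       0.7708     0.2577      1.329     0.0646
  solve Keq expr → x = -0.2437; check Q = 0.001293
Then add 0.3815 M of L.
Step 2:
                   L          G          A          B
  Initial      1.152     0.2577      1.329     0.0646
  Change    -0.02766  -0.009219   -0.01844    0.02766
  Equil        1.125     0.2485      1.311    0.09226
  solve Keq expr → x = 0.009219; check Q = 0.001293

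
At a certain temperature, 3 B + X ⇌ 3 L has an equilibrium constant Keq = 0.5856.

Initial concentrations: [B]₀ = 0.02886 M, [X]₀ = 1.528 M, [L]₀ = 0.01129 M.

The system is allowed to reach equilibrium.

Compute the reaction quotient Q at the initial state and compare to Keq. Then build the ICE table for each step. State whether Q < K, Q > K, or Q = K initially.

Q₀ = 0.03918; Q < K (proceeds forward)

Q₀ = 0.03918 vs Keq = 0.5856 ⇒ Q<K, forward
Step 1:
                   B          X          L
  Initial    0.02886      1.528    0.01129
  Change   -0.008407  -0.002802   0.008407
  Equil      0.02045      1.525     0.0197
  solve Keq expr → x = 0.002802; check Q = 0.5856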